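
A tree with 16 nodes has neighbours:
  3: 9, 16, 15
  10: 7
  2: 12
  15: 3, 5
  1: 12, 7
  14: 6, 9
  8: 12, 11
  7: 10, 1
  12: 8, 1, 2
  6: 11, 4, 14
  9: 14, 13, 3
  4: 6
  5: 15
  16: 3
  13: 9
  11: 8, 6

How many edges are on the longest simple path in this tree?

BFS from 5 reaches 10 last, at distance 11; BFS from 10 confirms no node is farther.
Path: 5 - 15 - 3 - 9 - 14 - 6 - 11 - 8 - 12 - 1 - 7 - 10.

11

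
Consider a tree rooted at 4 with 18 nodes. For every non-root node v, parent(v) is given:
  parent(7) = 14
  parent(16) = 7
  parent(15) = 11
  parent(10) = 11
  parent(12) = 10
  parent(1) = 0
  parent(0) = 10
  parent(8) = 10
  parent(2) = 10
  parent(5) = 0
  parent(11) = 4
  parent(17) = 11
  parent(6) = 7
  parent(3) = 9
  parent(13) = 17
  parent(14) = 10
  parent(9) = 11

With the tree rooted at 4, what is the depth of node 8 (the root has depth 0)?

3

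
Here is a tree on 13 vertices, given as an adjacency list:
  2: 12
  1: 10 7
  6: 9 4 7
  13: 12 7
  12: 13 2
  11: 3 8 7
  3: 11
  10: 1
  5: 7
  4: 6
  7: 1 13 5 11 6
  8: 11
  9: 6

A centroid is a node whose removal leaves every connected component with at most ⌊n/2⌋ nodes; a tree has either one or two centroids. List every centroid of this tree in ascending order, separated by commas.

7

Removing 7 splits the tree into components of sizes 3, 3, 3, 2, 1; the largest is 3 ≤ ⌊13/2⌋ = 6.
No neighbour of 7 does as well, so 7 is the unique centroid.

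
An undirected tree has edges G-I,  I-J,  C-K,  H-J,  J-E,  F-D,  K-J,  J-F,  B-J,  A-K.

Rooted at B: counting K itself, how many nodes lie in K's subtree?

3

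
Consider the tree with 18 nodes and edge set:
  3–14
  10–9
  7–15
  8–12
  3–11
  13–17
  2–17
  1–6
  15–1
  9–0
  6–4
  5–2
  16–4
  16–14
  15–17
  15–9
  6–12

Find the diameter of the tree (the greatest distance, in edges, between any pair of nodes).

10

BFS from 11 reaches 5 last, at distance 10; BFS from 5 confirms no node is farther.
Path: 11 – 3 – 14 – 16 – 4 – 6 – 1 – 15 – 17 – 2 – 5.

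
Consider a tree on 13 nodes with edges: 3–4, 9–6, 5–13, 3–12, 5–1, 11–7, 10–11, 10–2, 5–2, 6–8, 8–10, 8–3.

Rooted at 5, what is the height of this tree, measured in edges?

5

A deepest node is 12, reached by 5 – 2 – 10 – 8 – 3 – 12.
That path has 5 edges, so the height is 5.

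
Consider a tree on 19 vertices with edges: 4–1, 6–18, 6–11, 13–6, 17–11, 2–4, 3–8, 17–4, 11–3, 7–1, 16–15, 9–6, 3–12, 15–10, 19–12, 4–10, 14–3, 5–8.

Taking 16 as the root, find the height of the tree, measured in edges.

The longest root-to-leaf path is 16 – 15 – 10 – 4 – 17 – 11 – 3 – 12 – 19 (8 edges).

8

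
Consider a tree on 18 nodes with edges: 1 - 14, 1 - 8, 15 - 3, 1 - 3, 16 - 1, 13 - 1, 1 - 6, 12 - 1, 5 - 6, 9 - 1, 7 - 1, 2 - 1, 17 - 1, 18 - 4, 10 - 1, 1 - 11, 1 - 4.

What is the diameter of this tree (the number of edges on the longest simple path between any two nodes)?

4

Starting from 15, a farthest node is 18 at distance 4.
One longest path: 15–3–1–4–18.
So the diameter is 4.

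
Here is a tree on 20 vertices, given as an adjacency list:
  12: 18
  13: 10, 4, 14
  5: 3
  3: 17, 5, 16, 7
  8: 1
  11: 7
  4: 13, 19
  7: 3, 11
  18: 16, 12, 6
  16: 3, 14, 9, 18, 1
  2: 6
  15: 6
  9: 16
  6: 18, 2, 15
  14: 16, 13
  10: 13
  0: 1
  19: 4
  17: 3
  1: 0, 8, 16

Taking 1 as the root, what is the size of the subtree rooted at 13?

4

Descendants of 13 (including itself): 13, 10, 4, 19. That's 4.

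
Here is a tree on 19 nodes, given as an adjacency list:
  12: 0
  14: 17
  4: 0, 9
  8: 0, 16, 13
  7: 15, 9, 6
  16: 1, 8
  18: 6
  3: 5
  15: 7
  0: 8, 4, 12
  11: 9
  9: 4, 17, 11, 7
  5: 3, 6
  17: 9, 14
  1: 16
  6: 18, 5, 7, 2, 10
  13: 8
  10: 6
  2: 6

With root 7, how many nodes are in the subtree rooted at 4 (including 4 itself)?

7

4's subtree: {4, 0, 8, 12, 13, 16, 1}, size 7.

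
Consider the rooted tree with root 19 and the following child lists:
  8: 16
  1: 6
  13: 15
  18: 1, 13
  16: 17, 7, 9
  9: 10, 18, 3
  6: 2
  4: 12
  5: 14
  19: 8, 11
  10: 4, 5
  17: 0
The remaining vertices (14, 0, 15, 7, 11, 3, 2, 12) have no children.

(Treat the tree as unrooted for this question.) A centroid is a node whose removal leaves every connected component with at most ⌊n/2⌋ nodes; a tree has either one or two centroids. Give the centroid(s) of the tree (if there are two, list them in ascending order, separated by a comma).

If 9 is removed the pieces have sizes 7, 6, 5, 1, all ≤ ⌊20/2⌋ = 10.
Every other node leaves some component of size > 10, so the centroid is unique.

9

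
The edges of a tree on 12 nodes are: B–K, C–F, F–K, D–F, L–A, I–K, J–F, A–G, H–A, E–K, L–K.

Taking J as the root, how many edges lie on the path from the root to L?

3

Path from J to L: J – F – K – L, which has 3 edges.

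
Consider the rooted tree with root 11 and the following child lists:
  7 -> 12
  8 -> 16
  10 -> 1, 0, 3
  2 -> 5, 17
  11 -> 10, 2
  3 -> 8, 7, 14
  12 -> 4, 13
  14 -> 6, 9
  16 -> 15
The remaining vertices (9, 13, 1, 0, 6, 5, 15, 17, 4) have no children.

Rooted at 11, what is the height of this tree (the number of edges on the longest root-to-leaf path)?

The longest root-to-leaf path is 11–10–3–7–12–13 (5 edges).

5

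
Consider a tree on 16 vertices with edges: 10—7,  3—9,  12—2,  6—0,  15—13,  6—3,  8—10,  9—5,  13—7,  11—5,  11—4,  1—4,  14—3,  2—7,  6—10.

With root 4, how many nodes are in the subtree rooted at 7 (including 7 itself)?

7's subtree: {7, 13, 2, 15, 12}, size 5.

5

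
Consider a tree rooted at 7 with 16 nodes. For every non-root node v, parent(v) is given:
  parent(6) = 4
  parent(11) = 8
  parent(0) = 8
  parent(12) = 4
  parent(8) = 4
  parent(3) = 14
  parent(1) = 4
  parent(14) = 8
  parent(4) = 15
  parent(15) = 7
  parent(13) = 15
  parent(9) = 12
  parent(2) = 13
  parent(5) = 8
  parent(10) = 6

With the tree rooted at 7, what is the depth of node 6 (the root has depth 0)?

Path from 7 to 6: 7–15–4–6, which has 3 edges.

3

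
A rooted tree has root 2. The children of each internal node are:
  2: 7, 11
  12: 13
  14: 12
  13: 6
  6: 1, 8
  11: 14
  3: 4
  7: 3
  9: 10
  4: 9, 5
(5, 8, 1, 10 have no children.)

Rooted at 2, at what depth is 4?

3

2 – 7 – 3 – 4 — 3 edges.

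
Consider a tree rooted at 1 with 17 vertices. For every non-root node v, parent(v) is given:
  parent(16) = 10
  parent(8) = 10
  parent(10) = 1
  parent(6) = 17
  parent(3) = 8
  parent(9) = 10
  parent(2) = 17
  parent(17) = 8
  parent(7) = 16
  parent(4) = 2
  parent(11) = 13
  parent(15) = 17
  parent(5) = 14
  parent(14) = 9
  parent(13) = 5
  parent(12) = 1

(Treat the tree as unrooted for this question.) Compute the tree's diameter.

9

BFS from 11 reaches 4 last, at distance 9; BFS from 4 confirms no node is farther.
Path: 11-13-5-14-9-10-8-17-2-4.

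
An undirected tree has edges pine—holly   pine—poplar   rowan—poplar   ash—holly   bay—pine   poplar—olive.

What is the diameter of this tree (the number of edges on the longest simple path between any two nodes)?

4

BFS from olive reaches ash last, at distance 4; BFS from ash confirms no node is farther.
Path: olive - poplar - pine - holly - ash.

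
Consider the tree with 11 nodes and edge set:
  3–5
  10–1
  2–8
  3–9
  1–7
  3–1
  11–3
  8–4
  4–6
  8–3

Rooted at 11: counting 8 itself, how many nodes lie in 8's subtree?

Descendants of 8 (including itself): 8, 2, 4, 6. That's 4.

4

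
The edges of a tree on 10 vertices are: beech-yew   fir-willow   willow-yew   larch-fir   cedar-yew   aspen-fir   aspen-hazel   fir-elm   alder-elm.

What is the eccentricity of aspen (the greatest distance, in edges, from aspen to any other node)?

A farthest node from aspen is cedar (beech also at distance 4).
The path aspen–fir–willow–yew–cedar has 4 edges.

4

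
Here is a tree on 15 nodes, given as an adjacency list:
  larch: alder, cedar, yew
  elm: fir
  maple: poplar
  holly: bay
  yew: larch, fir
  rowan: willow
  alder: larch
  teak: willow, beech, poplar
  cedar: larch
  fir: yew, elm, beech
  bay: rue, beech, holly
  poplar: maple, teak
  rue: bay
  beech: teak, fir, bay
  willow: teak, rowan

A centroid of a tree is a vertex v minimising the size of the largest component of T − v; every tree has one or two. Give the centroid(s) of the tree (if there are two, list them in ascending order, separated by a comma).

beech

If beech is removed the pieces have sizes 6, 5, 3, all ≤ ⌊15/2⌋ = 7.
No neighbour of beech does as well, so beech is the unique centroid.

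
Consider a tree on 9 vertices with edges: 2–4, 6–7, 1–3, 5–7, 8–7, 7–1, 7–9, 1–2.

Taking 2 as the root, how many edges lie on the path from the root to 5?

3

2 → 1 → 7 → 5 — 3 edges.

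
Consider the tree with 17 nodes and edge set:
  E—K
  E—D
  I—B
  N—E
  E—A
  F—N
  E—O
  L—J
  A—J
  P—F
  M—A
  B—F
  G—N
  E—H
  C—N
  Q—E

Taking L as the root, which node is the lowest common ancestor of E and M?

E's ancestor chain is E, A, J, L and M's is M, A, J, L; they first meet at A.

A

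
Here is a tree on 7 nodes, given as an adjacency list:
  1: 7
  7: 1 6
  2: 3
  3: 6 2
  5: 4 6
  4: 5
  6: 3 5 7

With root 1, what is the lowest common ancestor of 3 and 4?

Ancestors of 3 (toward the root): 3, 6, 7, 1.
Ancestors of 4: 4, 5, 6, 7, 1.
The deepest node appearing in both lists is 6.

6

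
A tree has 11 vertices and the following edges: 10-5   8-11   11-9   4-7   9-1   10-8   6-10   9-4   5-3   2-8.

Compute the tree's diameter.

7

A longest path is 3–5–10–8–11–9–4–7, with 7 edges.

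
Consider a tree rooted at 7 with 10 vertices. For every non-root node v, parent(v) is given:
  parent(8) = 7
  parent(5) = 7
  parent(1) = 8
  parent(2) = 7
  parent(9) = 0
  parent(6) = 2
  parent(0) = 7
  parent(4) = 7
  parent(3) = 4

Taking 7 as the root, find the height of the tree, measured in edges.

A deepest node is 1, reached by 7 → 8 → 1.
That path has 2 edges, so the height is 2.

2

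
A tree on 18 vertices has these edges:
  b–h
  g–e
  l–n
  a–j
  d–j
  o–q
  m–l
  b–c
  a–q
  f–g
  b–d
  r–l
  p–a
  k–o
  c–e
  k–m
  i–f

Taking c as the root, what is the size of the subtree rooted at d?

11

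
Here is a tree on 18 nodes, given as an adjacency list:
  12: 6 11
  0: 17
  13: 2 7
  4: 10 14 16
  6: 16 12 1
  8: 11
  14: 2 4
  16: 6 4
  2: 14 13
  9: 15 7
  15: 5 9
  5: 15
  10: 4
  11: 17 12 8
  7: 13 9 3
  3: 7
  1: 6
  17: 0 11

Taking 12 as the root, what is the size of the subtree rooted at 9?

3

The subtree rooted at 9 contains: 9, 15, 5 — 3 nodes.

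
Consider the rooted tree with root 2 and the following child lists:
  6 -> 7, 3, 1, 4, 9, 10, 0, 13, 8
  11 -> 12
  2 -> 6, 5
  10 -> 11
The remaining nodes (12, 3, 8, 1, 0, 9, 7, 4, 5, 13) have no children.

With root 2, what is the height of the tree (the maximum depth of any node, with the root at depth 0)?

The longest root-to-leaf path is 2 → 6 → 10 → 11 → 12 (4 edges).

4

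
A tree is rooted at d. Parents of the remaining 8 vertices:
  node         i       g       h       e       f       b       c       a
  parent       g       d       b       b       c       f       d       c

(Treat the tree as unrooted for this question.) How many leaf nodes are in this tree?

4

The leaves are a, e, h, i.
That is 4 leaves.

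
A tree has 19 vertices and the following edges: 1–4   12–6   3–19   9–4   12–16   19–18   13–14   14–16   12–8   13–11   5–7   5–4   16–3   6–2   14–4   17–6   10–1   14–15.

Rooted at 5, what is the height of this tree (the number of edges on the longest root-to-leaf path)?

6

2 sits deepest: 5–4–14–16–12–6–2 — 6 edges from the root.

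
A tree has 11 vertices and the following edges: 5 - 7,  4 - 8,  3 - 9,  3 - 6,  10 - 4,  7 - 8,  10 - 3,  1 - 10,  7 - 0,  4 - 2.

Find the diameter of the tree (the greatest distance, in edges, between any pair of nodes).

6

Starting from 6, a farthest node is 0 at distance 6.
One longest path: 6 - 3 - 10 - 4 - 8 - 7 - 0.
So the diameter is 6.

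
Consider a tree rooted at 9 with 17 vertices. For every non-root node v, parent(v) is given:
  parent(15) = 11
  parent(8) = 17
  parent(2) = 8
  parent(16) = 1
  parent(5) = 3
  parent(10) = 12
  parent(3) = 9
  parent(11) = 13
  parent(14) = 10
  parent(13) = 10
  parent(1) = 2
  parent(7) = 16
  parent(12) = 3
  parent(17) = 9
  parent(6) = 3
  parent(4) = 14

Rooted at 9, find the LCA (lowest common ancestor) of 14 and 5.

3

14's ancestor chain is 14, 10, 12, 3, 9 and 5's is 5, 3, 9; they first meet at 3.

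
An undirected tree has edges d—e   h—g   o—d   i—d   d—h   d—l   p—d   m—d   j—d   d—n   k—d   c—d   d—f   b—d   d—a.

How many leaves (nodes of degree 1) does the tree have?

14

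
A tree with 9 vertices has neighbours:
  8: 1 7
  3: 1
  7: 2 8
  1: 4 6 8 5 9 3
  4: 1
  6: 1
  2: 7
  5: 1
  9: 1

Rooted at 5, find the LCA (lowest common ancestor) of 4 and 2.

1

Path 4→root: 4 1 5; path 2→root: 2 7 8 1 5.
First common node: 1.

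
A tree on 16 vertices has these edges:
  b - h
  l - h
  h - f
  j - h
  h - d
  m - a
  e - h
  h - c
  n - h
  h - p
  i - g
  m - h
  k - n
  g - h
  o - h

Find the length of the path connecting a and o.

Walking from a: a – m – h – o. Length 3.

3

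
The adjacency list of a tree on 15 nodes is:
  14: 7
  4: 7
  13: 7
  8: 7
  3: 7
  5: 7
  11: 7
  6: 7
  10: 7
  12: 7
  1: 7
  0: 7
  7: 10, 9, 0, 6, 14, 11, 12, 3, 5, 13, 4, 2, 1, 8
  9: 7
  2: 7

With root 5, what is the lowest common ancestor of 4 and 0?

4's ancestor chain is 4, 7, 5 and 0's is 0, 7, 5; they first meet at 7.

7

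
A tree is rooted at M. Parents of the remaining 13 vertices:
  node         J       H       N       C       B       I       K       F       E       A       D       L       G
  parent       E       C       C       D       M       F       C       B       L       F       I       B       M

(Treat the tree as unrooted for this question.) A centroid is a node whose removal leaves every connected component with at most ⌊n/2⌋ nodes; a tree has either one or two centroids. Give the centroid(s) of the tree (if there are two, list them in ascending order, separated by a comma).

If F is removed the pieces have sizes 6, 6, 1, all ≤ ⌊14/2⌋ = 7.
Every other node leaves some component of size > 7, so the centroid is unique.

F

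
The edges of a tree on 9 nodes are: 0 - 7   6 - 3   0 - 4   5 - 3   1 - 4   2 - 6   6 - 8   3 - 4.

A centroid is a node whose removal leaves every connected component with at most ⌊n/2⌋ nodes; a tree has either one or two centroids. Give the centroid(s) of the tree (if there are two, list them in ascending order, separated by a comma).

Removing 3 splits the tree into components of sizes 4, 3, 1; the largest is 4 ≤ ⌊9/2⌋ = 4.
No neighbour of 3 does as well, so 3 is the unique centroid.

3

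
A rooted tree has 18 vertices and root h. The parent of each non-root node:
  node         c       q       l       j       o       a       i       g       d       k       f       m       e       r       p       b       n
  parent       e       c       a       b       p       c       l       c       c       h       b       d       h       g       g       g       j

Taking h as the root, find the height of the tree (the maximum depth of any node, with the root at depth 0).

The longest root-to-leaf path is h–e–c–g–b–j–n (6 edges).

6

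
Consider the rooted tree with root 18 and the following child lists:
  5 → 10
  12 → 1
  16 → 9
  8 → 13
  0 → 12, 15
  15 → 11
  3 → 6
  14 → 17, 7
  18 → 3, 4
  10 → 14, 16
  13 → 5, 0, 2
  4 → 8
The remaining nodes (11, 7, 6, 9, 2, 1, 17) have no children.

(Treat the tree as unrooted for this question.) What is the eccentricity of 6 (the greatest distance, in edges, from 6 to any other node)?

The node farthest from 6 is 7 (17, 9 also at distance 9), via 6–3–18–4–8–13–5–10–14–7 — 9 edges.

9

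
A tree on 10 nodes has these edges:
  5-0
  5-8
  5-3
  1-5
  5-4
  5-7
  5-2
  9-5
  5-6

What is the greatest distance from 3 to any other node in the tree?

Distances from 3 peak at 2, attained at 1 (2, 4, 9, 6, 0, 7, 8 also at distance 2).
3 – 5 – 1

2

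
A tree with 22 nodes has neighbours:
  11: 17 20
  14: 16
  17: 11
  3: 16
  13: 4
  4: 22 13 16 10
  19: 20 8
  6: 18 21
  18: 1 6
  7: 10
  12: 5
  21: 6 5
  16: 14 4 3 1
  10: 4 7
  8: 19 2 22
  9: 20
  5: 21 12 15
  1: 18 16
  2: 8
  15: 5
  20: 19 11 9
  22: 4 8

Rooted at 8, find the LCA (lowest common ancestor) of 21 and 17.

8

Ancestors of 21 (toward the root): 21, 6, 18, 1, 16, 4, 22, 8.
Ancestors of 17: 17, 11, 20, 19, 8.
The deepest node appearing in both lists is 8.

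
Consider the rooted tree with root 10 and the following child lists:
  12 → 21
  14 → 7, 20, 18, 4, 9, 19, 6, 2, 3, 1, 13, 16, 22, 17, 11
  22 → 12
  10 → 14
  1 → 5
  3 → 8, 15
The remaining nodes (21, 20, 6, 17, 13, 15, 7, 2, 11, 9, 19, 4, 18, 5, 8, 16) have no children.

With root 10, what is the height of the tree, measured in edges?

21 sits deepest: 10 → 14 → 22 → 12 → 21 — 4 edges from the root.

4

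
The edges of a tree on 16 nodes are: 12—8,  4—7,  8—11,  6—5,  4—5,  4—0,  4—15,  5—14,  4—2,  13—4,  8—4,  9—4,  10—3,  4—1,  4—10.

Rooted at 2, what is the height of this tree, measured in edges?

A deepest node is 14, reached by 2 → 4 → 5 → 14.
That path has 3 edges, so the height is 3.

3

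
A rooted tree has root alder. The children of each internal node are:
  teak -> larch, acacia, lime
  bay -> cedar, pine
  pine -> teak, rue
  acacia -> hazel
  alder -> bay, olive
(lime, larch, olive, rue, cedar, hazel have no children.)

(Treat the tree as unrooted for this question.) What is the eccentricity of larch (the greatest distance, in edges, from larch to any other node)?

5

Distances from larch peak at 5, attained at olive.
larch–teak–pine–bay–alder–olive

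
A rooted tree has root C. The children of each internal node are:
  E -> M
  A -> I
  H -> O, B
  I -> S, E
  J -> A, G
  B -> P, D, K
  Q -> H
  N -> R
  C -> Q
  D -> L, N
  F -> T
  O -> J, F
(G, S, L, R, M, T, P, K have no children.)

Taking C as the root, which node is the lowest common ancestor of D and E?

H

Path D→root: D B H Q C; path E→root: E I A J O H Q C.
First common node: H.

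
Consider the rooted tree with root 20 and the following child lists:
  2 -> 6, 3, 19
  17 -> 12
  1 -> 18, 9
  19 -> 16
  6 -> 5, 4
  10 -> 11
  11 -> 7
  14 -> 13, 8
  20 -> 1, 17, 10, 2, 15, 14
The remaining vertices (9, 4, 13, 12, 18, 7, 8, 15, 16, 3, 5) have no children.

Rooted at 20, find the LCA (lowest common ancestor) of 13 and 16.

20

13's ancestor chain is 13, 14, 20 and 16's is 16, 19, 2, 20; they first meet at 20.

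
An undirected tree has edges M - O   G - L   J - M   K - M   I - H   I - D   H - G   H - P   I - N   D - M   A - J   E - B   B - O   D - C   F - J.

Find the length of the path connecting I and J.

3

Walking from I: I – D – M – J. Length 3.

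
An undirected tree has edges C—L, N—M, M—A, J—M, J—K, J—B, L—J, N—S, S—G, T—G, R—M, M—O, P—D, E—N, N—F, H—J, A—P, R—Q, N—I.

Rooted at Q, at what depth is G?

Path from Q to G: Q–R–M–N–S–G, which has 5 edges.

5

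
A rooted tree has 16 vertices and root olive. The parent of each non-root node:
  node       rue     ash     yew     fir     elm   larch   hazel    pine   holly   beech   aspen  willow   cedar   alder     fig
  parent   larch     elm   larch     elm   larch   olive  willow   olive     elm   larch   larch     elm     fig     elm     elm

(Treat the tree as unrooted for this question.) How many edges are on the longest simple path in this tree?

5

A longest path is pine–olive–larch–elm–willow–hazel, with 5 edges.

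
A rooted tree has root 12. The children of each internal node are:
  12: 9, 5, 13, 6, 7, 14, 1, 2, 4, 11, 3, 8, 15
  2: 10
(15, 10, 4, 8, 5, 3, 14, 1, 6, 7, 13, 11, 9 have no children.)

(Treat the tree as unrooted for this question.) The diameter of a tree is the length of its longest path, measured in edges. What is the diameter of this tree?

A longest path is 10 - 2 - 12 - 5, with 3 edges.

3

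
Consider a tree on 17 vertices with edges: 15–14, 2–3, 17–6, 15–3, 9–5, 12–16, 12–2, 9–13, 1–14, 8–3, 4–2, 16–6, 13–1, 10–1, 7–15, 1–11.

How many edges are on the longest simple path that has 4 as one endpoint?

8

A farthest node from 4 is 5.
The path 4–2–3–15–14–1–13–9–5 has 8 edges.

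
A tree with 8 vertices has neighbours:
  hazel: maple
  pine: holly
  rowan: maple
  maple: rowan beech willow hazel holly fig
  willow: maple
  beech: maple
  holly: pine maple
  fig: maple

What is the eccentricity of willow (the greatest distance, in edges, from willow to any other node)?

3

A farthest node from willow is pine.
The path willow-maple-holly-pine has 3 edges.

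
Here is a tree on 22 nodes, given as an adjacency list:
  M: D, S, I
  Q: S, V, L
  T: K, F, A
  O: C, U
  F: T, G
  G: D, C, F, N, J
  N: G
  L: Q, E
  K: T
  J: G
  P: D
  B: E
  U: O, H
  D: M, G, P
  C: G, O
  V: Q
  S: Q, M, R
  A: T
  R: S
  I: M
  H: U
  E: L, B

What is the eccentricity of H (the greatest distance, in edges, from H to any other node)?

A farthest node from H is B.
The path H-U-O-C-G-D-M-S-Q-L-E-B has 11 edges.

11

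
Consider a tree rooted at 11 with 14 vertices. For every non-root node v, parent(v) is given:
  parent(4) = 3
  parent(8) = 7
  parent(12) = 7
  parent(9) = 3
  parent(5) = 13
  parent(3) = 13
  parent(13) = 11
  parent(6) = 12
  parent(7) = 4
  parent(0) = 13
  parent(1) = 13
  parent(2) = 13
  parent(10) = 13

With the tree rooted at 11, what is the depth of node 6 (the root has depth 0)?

6

Path from 11 to 6: 11 – 13 – 3 – 4 – 7 – 12 – 6, which has 6 edges.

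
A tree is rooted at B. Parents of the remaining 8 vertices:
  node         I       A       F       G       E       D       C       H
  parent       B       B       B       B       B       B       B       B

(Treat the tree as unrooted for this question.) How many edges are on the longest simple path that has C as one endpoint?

2

A farthest node from C is D (G, E, A, F, H, I also at distance 2).
The path C-B-D has 2 edges.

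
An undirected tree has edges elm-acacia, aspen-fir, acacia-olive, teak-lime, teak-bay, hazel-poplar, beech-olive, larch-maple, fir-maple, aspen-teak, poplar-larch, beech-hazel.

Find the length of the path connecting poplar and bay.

The path is poplar–larch–maple–fir–aspen–teak–bay, which has 6 edges.

6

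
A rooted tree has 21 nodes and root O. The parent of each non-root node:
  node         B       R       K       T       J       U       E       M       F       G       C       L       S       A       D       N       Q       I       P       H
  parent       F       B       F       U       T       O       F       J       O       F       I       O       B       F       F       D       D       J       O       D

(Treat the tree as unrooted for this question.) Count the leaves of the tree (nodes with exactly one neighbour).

13

Degree-1 nodes: A, C, E, G, H, K, L, M, N, P, Q, R, S — 13 of them.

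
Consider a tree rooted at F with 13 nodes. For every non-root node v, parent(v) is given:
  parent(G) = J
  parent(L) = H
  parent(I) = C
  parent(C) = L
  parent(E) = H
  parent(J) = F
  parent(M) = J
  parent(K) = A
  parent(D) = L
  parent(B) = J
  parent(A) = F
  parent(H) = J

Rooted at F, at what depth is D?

4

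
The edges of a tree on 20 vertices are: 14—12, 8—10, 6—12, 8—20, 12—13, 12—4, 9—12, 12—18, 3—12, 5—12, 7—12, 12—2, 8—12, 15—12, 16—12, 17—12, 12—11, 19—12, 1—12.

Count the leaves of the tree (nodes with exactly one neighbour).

18

The leaves are 1, 2, 3, 4, 5, 6, 7, 9, 10, 11, 13, 14, 15, 16, 17, 18, 19, 20.
That is 18 leaves.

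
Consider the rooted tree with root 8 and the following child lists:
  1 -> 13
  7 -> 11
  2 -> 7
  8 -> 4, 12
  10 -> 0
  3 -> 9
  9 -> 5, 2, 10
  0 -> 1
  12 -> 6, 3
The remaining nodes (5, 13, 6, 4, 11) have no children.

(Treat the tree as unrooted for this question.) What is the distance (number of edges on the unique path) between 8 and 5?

4

Walking from 8: 8–12–3–9–5. Length 4.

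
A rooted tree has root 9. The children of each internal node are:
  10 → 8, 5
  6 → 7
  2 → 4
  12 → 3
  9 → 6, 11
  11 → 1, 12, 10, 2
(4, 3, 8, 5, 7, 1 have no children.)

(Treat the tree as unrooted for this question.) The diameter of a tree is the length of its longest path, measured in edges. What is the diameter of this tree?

5

A longest path is 8 - 10 - 11 - 9 - 6 - 7, with 5 edges.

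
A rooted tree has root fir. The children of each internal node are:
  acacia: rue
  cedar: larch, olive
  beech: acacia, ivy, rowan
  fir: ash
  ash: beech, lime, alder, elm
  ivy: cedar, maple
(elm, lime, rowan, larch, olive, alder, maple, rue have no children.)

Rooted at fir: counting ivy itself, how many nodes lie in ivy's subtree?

ivy's subtree: {ivy, maple, cedar, olive, larch}, size 5.

5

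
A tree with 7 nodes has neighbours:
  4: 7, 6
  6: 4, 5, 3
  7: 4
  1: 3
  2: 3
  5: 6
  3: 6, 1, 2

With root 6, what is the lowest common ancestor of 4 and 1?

6

4's ancestor chain is 4, 6 and 1's is 1, 3, 6; they first meet at 6.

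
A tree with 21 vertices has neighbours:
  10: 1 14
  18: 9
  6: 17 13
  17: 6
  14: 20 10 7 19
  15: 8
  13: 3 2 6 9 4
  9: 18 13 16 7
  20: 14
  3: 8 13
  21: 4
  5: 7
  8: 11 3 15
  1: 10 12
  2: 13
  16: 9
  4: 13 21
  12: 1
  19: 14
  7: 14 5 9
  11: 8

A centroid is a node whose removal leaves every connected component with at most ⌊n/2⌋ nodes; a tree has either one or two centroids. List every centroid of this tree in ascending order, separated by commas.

9

Delete 9: the remaining components have sizes 10, 8, 1, 1. Max 10 ≤ 10, so 9 is a centroid.
No neighbour of 9 does as well, so 9 is the unique centroid.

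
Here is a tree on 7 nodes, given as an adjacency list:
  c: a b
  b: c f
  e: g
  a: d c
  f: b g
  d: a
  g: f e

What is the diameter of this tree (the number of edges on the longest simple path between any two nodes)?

Starting from d, a farthest node is e at distance 6.
One longest path: d – a – c – b – f – g – e.
So the diameter is 6.

6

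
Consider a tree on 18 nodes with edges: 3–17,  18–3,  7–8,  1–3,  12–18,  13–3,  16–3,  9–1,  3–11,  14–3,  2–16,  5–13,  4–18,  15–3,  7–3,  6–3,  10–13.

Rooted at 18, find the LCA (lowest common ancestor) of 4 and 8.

4's ancestor chain is 4, 18 and 8's is 8, 7, 3, 18; they first meet at 18.

18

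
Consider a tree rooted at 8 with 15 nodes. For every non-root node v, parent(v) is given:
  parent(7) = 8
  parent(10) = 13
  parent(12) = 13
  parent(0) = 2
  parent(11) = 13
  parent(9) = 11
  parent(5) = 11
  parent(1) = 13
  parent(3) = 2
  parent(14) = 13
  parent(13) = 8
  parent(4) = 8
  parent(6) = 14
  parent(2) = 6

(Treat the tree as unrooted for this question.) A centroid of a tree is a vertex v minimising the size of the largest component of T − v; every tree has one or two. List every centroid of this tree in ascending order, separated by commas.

13

If 13 is removed the pieces have sizes 5, 3, 3, 1, 1, 1, all ≤ ⌊15/2⌋ = 7.
No neighbour of 13 does as well, so 13 is the unique centroid.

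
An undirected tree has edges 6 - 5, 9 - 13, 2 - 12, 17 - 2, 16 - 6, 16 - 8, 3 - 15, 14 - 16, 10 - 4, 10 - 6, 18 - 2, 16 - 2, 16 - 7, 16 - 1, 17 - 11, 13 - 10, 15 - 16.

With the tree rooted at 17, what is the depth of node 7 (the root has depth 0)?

3

Climbing from 7 to the root: 7 – 16 – 2 – 17. That's 3 steps.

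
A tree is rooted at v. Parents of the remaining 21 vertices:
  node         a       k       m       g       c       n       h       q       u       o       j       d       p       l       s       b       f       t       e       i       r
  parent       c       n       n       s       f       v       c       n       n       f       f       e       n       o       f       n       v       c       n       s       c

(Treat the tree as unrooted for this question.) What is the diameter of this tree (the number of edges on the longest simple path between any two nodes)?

6

Starting from l, a farthest node is d at distance 6.
One longest path: l-o-f-v-n-e-d.
So the diameter is 6.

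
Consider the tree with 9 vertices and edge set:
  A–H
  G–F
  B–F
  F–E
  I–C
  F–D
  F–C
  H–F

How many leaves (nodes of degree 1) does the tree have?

Exactly 6 nodes have a single neighbour: A, B, D, E, G, I.

6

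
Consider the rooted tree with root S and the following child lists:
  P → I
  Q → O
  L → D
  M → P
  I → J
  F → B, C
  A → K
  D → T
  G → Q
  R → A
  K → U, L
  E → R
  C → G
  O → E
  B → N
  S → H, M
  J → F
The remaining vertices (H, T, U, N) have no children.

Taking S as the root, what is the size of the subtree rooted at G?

Descendants of G (including itself): G, Q, O, E, R, A, K, U, L, D, T. That's 11.

11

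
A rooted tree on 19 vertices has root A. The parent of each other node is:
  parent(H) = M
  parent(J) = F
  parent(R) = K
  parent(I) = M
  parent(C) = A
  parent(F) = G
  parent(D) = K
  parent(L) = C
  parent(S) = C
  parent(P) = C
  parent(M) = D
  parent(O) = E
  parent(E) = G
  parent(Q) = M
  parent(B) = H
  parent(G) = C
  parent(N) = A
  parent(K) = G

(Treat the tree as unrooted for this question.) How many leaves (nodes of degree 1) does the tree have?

10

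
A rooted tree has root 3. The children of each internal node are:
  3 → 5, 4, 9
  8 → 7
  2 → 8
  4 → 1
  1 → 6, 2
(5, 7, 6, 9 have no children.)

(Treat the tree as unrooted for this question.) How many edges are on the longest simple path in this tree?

BFS from 7 reaches 5 last, at distance 6; BFS from 5 confirms no node is farther.
Path: 7–8–2–1–4–3–5.

6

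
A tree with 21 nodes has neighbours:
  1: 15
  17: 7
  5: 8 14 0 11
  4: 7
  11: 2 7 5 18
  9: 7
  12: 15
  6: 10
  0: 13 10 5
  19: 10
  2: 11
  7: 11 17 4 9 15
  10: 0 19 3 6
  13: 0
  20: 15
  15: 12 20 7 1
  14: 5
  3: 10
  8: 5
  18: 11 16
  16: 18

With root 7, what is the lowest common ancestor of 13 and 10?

Path 13→root: 13 0 5 11 7; path 10→root: 10 0 5 11 7.
First common node: 0.

0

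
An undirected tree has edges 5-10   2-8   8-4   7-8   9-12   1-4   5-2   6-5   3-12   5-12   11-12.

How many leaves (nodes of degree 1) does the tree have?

7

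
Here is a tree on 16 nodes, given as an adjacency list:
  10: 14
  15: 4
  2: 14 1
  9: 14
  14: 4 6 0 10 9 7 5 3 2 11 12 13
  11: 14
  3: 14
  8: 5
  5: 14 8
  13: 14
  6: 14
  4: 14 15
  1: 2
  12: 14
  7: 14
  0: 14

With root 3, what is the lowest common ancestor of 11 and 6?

Path 11→root: 11 14 3; path 6→root: 6 14 3.
First common node: 14.

14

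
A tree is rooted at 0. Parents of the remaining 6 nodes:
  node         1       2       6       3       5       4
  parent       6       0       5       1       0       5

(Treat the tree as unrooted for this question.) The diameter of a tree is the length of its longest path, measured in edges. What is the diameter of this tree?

A longest path is 2 – 0 – 5 – 6 – 1 – 3, with 5 edges.

5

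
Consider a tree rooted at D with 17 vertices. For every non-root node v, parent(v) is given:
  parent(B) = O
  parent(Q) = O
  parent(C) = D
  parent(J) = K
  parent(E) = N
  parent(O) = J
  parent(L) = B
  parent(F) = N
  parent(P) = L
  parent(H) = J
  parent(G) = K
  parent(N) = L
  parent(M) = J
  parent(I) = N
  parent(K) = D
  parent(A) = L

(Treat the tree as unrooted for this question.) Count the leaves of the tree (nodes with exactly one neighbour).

10

Exactly 10 nodes have a single neighbour: A, C, E, F, G, H, I, M, P, Q.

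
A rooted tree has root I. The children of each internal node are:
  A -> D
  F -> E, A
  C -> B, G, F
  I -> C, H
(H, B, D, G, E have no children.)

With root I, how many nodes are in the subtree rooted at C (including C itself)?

7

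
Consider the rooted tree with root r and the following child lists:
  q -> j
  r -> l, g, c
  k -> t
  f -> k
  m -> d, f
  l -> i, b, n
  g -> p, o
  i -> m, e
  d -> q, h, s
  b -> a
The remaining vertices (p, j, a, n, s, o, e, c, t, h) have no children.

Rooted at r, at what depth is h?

5

Path from r to h: r–l–i–m–d–h, which has 5 edges.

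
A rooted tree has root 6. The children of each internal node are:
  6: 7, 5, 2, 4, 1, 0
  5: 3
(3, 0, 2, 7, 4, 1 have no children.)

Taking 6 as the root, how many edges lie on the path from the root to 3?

6 – 5 – 3 — 2 edges.

2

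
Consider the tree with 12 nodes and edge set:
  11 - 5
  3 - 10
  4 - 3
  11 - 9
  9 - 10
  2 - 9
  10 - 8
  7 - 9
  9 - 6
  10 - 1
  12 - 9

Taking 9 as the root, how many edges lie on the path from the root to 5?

9 – 11 – 5 — 2 edges.

2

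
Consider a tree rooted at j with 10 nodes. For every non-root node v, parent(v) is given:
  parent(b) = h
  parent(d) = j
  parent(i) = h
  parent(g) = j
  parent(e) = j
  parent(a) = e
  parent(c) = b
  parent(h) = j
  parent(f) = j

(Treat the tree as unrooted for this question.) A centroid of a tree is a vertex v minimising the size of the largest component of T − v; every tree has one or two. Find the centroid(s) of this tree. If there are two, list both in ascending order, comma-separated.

Delete j: the remaining components have sizes 4, 2, 1, 1, 1. Max 4 ≤ 5, so j is a centroid.
Every other node leaves some component of size > 5, so the centroid is unique.

j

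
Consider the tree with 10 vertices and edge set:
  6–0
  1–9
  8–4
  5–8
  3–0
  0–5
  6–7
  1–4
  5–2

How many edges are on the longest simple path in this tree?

7

A longest path is 9 - 1 - 4 - 8 - 5 - 0 - 6 - 7, with 7 edges.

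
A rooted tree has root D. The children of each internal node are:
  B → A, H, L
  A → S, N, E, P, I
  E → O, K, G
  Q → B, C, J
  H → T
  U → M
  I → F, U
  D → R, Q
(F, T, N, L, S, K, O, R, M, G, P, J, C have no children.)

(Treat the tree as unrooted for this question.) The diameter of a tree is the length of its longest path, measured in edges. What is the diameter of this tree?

Starting from R, a farthest node is M at distance 7.
One longest path: R-D-Q-B-A-I-U-M.
So the diameter is 7.

7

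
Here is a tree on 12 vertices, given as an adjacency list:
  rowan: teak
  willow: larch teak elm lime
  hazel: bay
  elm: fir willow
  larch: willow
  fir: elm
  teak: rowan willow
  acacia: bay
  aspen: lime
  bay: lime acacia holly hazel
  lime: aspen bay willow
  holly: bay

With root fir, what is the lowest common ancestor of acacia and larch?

Ancestors of acacia (toward the root): acacia, bay, lime, willow, elm, fir.
Ancestors of larch: larch, willow, elm, fir.
The deepest node appearing in both lists is willow.

willow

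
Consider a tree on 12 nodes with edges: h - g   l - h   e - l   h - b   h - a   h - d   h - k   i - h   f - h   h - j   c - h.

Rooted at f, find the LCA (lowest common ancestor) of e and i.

h

Ancestors of e (toward the root): e, l, h, f.
Ancestors of i: i, h, f.
The deepest node appearing in both lists is h.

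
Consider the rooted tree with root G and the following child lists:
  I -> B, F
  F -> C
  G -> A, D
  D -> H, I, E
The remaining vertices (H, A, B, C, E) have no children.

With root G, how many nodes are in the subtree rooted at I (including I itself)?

4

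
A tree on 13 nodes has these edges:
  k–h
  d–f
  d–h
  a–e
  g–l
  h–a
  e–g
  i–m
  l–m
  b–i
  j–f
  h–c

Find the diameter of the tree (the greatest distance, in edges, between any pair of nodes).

10

Starting from b, a farthest node is j at distance 10.
One longest path: b – i – m – l – g – e – a – h – d – f – j.
So the diameter is 10.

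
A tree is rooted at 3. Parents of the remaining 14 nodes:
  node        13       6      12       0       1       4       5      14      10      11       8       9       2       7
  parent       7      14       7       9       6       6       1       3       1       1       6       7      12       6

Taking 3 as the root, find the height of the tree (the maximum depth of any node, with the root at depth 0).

5

0 sits deepest: 3–14–6–7–9–0 — 5 edges from the root.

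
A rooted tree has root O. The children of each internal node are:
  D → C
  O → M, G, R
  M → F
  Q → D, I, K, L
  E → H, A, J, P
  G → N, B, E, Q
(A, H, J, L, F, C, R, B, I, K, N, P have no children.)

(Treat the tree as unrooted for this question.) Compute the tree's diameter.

Starting from F, a farthest node is C at distance 6.
One longest path: F - M - O - G - Q - D - C.
So the diameter is 6.

6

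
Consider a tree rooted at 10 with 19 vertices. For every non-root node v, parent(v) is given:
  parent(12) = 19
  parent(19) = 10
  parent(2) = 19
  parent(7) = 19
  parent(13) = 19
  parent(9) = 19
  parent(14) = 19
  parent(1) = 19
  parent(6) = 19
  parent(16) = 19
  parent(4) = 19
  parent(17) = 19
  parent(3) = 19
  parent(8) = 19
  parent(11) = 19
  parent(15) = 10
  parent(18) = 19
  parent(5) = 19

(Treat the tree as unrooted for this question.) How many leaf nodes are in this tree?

17

The leaves are 1, 2, 3, 4, 5, 6, 7, 8, 9, 11, 12, 13, 14, 15, 16, 17, 18.
That is 17 leaves.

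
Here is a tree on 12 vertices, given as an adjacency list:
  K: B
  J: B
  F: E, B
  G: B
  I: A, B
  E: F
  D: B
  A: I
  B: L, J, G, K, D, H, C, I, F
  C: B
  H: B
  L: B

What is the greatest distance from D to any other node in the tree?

3

Distances from D peak at 3, attained at E (A also at distance 3).
D – B – F – E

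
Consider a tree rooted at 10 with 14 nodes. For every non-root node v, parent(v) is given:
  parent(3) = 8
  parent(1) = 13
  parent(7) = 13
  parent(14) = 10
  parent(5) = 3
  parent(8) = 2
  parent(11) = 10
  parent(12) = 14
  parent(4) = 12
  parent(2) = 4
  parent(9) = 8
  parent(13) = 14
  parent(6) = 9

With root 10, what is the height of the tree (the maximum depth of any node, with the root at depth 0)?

6 sits deepest: 10-14-12-4-2-8-9-6 — 7 edges from the root.

7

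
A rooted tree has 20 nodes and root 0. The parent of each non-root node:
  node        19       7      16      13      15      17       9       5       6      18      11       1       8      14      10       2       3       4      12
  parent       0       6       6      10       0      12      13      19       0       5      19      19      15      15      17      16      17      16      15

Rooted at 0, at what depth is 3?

Path from 0 to 3: 0 → 15 → 12 → 17 → 3, which has 4 edges.

4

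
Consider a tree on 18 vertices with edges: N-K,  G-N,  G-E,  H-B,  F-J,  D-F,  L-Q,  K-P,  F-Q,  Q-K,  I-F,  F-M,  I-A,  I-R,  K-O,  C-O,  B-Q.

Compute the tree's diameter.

A longest path is E – G – N – K – Q – F – I – A, with 7 edges.

7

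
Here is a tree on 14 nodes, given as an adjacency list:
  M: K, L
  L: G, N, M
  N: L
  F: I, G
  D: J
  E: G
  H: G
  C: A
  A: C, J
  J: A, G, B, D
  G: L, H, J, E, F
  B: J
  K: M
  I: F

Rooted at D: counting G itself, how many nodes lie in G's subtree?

The subtree rooted at G contains: G, F, L, E, H, I, M, N, K — 9 nodes.

9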